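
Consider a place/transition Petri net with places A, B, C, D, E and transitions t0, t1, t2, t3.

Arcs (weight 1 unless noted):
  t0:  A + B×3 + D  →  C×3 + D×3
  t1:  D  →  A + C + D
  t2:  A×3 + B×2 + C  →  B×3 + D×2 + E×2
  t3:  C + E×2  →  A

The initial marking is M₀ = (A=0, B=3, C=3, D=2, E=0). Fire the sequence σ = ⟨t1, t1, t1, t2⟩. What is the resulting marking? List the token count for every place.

step 1: fire t1:  (A=0, B=3, C=3, D=2, E=0) → (A=1, B=3, C=4, D=2, E=0)
step 2: fire t1:  (A=1, B=3, C=4, D=2, E=0) → (A=2, B=3, C=5, D=2, E=0)
step 3: fire t1:  (A=2, B=3, C=5, D=2, E=0) → (A=3, B=3, C=6, D=2, E=0)
step 4: fire t2:  (A=3, B=3, C=6, D=2, E=0) → (A=0, B=4, C=5, D=4, E=2)

(A=0, B=4, C=5, D=4, E=2)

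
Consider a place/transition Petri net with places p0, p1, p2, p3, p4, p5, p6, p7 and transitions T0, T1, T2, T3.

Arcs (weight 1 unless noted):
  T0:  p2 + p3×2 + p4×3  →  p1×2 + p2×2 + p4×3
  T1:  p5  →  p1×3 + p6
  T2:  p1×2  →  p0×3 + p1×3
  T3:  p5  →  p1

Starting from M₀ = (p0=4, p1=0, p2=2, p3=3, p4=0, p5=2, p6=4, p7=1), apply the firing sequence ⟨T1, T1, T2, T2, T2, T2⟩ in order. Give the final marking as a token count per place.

(p0=16, p1=10, p2=2, p3=3, p4=0, p5=0, p6=6, p7=1)

step 1: fire T1:  (p0=4, p1=0, p2=2, p3=3, p4=0, p5=2, p6=4, p7=1) → (p0=4, p1=3, p2=2, p3=3, p4=0, p5=1, p6=5, p7=1)
step 2: fire T1:  (p0=4, p1=3, p2=2, p3=3, p4=0, p5=1, p6=5, p7=1) → (p0=4, p1=6, p2=2, p3=3, p4=0, p5=0, p6=6, p7=1)
step 3: fire T2:  (p0=4, p1=6, p2=2, p3=3, p4=0, p5=0, p6=6, p7=1) → (p0=7, p1=7, p2=2, p3=3, p4=0, p5=0, p6=6, p7=1)
step 4: fire T2:  (p0=7, p1=7, p2=2, p3=3, p4=0, p5=0, p6=6, p7=1) → (p0=10, p1=8, p2=2, p3=3, p4=0, p5=0, p6=6, p7=1)
step 5: fire T2:  (p0=10, p1=8, p2=2, p3=3, p4=0, p5=0, p6=6, p7=1) → (p0=13, p1=9, p2=2, p3=3, p4=0, p5=0, p6=6, p7=1)
step 6: fire T2:  (p0=13, p1=9, p2=2, p3=3, p4=0, p5=0, p6=6, p7=1) → (p0=16, p1=10, p2=2, p3=3, p4=0, p5=0, p6=6, p7=1)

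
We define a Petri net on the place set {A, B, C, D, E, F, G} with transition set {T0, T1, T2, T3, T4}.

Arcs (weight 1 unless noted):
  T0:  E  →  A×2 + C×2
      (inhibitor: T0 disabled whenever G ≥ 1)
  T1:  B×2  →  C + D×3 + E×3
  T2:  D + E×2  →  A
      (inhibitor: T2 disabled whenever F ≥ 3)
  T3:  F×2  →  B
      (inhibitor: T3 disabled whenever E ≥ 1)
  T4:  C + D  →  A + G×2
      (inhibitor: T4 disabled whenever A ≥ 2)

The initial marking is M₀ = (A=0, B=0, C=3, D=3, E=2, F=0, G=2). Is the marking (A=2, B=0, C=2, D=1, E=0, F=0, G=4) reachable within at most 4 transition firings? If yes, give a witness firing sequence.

step 1: fire T2:  (A=0, B=0, C=3, D=3, E=2, F=0, G=2) → (A=1, B=0, C=3, D=2, E=0, F=0, G=2)
step 2: fire T4:  (A=1, B=0, C=3, D=2, E=0, F=0, G=2) → (A=2, B=0, C=2, D=1, E=0, F=0, G=4)

YES — reachable via ⟨T2, T4⟩ (2 firings)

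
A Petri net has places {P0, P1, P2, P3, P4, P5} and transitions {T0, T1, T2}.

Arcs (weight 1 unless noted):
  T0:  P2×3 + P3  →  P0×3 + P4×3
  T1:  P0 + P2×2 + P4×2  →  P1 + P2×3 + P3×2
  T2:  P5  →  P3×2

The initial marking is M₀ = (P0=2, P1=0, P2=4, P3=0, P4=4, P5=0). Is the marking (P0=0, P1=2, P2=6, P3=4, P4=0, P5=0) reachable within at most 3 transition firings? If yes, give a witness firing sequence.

step 1: fire T1:  (P0=2, P1=0, P2=4, P3=0, P4=4, P5=0) → (P0=1, P1=1, P2=5, P3=2, P4=2, P5=0)
step 2: fire T1:  (P0=1, P1=1, P2=5, P3=2, P4=2, P5=0) → (P0=0, P1=2, P2=6, P3=4, P4=0, P5=0)

YES — reachable via ⟨T1, T1⟩ (2 firings)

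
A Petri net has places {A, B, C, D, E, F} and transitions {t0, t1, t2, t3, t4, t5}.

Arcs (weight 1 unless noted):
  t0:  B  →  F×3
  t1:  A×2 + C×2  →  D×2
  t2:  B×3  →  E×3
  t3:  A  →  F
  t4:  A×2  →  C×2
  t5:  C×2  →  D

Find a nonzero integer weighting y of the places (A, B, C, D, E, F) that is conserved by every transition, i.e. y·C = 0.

Incidence matrix C (rows=places, cols=transitions):
       t0   t1   t2   t3   t4   t5
    A   0   -2    0   -1   -2    0
    B  -1    0   -3    0    0    0
    C   0   -2    0    0    2   -2
    D   0    2    0    0    0    1
    E   0    0    3    0    0    0
    F   3    0    0    1    0    0

Candidate y = [1, 3, 1, 2, 3, 1]; check y·C column-wise:
  col t0: 1·0 + 3·-1 + 1·0 + 2·0 + 3·0 + 1·3 = 0
  col t1: 1·-2 + 3·0 + 1·-2 + 2·2 + 3·0 + 1·0 = 0
  col t2: 1·0 + 3·-3 + 1·0 + 2·0 + 3·3 + 1·0 = 0
  col t3: 1·-1 + 3·0 + 1·0 + 2·0 + 3·0 + 1·1 = 0
  col t4: 1·-2 + 3·0 + 1·2 + 2·0 + 3·0 + 1·0 = 0
  col t5: 1·0 + 3·0 + 1·-2 + 2·1 + 3·0 + 1·0 = 0

y = (A:1, B:3, C:1, D:2, E:3, F:1)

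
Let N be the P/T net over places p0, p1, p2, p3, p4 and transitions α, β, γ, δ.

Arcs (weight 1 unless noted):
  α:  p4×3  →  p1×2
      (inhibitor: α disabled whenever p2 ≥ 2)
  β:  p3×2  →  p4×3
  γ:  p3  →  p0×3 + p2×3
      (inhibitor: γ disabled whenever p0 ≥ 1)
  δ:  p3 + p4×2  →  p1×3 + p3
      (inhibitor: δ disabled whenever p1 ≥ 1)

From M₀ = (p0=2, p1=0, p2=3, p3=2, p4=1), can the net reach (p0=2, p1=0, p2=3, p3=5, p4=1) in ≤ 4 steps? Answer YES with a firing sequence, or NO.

NO — not reachable within 4 firings

depth 0: 1 marking
depth 1: 2 markings reached so far
depth 2: 2 markings reached so far
(frontier empty at depth 2; search complete)
target is not among the 2 markings reachable within 4 steps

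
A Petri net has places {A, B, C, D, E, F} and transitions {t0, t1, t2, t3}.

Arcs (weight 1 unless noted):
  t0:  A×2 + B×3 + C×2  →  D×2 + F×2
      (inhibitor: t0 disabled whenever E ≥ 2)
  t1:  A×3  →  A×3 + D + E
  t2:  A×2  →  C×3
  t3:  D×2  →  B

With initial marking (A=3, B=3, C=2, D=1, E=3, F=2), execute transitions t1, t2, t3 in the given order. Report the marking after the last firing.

step 1: fire t1:  (A=3, B=3, C=2, D=1, E=3, F=2) → (A=3, B=3, C=2, D=2, E=4, F=2)
step 2: fire t2:  (A=3, B=3, C=2, D=2, E=4, F=2) → (A=1, B=3, C=5, D=2, E=4, F=2)
step 3: fire t3:  (A=1, B=3, C=5, D=2, E=4, F=2) → (A=1, B=4, C=5, D=0, E=4, F=2)

(A=1, B=4, C=5, D=0, E=4, F=2)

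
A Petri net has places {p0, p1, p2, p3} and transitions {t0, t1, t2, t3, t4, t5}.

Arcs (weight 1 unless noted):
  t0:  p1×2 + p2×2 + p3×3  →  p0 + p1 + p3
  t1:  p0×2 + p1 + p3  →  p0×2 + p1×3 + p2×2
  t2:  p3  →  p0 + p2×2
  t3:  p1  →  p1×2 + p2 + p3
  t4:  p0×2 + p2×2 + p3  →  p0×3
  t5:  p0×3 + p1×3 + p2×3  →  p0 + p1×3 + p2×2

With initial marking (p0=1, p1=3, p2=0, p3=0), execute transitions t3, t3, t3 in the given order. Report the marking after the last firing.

step 1: fire t3:  (p0=1, p1=3, p2=0, p3=0) → (p0=1, p1=4, p2=1, p3=1)
step 2: fire t3:  (p0=1, p1=4, p2=1, p3=1) → (p0=1, p1=5, p2=2, p3=2)
step 3: fire t3:  (p0=1, p1=5, p2=2, p3=2) → (p0=1, p1=6, p2=3, p3=3)

(p0=1, p1=6, p2=3, p3=3)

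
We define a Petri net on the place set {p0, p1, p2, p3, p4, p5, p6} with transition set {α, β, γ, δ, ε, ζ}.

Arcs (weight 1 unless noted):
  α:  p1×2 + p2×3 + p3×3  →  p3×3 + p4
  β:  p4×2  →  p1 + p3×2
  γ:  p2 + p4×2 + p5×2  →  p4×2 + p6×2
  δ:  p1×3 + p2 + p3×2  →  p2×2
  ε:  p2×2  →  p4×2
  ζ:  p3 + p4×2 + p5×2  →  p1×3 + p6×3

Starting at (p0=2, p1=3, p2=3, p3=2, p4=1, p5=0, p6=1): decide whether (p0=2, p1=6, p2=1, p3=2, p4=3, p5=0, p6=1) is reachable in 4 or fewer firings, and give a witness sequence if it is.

depth 0: 1 marking
depth 1: 3 markings reached so far
depth 2: 5 markings reached so far
depth 3: 7 markings reached so far
depth 4: 8 markings reached so far
target is not among the 8 markings reachable within 4 steps

NO — not reachable within 4 firings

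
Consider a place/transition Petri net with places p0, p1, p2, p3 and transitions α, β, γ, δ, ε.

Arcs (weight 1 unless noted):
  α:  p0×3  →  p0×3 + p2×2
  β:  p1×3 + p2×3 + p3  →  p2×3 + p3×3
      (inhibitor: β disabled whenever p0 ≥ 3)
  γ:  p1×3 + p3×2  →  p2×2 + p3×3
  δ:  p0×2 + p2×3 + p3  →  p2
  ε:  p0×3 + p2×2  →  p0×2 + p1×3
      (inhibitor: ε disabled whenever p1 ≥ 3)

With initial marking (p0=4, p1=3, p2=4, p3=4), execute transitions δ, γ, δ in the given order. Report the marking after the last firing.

(p0=0, p1=0, p2=2, p3=3)

step 1: fire δ:  (p0=4, p1=3, p2=4, p3=4) → (p0=2, p1=3, p2=2, p3=3)
step 2: fire γ:  (p0=2, p1=3, p2=2, p3=3) → (p0=2, p1=0, p2=4, p3=4)
step 3: fire δ:  (p0=2, p1=0, p2=4, p3=4) → (p0=0, p1=0, p2=2, p3=3)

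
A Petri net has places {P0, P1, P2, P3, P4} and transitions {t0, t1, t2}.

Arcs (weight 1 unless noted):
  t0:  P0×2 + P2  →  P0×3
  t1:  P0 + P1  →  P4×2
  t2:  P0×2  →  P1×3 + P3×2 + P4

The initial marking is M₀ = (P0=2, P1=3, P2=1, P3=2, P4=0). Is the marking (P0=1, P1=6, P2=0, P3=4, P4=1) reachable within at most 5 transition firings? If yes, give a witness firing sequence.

step 1: fire t0:  (P0=2, P1=3, P2=1, P3=2, P4=0) → (P0=3, P1=3, P2=0, P3=2, P4=0)
step 2: fire t2:  (P0=3, P1=3, P2=0, P3=2, P4=0) → (P0=1, P1=6, P2=0, P3=4, P4=1)

YES — reachable via ⟨t0, t2⟩ (2 firings)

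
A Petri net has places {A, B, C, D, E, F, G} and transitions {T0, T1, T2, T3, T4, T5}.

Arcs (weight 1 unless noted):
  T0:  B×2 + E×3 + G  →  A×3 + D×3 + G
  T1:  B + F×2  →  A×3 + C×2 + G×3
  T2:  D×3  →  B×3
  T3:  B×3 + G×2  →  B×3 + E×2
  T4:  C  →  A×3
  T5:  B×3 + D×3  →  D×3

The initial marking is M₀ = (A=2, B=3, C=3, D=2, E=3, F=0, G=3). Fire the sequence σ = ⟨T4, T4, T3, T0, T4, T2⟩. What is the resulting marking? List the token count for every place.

step 1: fire T4:  (A=2, B=3, C=3, D=2, E=3, F=0, G=3) → (A=5, B=3, C=2, D=2, E=3, F=0, G=3)
step 2: fire T4:  (A=5, B=3, C=2, D=2, E=3, F=0, G=3) → (A=8, B=3, C=1, D=2, E=3, F=0, G=3)
step 3: fire T3:  (A=8, B=3, C=1, D=2, E=3, F=0, G=3) → (A=8, B=3, C=1, D=2, E=5, F=0, G=1)
step 4: fire T0:  (A=8, B=3, C=1, D=2, E=5, F=0, G=1) → (A=11, B=1, C=1, D=5, E=2, F=0, G=1)
step 5: fire T4:  (A=11, B=1, C=1, D=5, E=2, F=0, G=1) → (A=14, B=1, C=0, D=5, E=2, F=0, G=1)
step 6: fire T2:  (A=14, B=1, C=0, D=5, E=2, F=0, G=1) → (A=14, B=4, C=0, D=2, E=2, F=0, G=1)

(A=14, B=4, C=0, D=2, E=2, F=0, G=1)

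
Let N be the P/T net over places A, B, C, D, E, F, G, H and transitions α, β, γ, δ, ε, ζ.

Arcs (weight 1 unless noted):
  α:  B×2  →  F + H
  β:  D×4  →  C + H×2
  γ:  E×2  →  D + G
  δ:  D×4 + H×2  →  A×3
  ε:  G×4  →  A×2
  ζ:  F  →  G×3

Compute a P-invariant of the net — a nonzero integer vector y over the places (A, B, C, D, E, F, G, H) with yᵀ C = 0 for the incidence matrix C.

Incidence matrix C (rows=places, cols=transitions):
        α    β    γ    δ    ε    ζ
    A   0    0    0    3    2    0
    B  -2    0    0    0    0    0
    C   0    1    0    0    0    0
    D   0   -4    1   -4    0    0
    E   0    0   -2    0    0    0
    F   1    0    0    0    0   -1
    G   0    0    1    0   -4    3
    H   1    2    0   -2    0    0

Candidate y = [8, 6, 24, 6, 5, 12, 4, 0]; check y·C column-wise:
  col α: 8·0 + 6·-2 + 24·0 + 6·0 + 5·0 + 12·1 + 4·0 + 0·1 = 0
  col β: 8·0 + 6·0 + 24·1 + 6·-4 + 5·0 + 12·0 + 4·0 + 0·2 = 0
  col γ: 8·0 + 6·0 + 24·0 + 6·1 + 5·-2 + 12·0 + 4·1 = 0
  col δ: 8·3 + 6·0 + 24·0 + 6·-4 + 5·0 + 12·0 + 4·0 + 0·-2 = 0
  col ε: 8·2 + 6·0 + 24·0 + 6·0 + 5·0 + 12·0 + 4·-4 = 0
  col ζ: 8·0 + 6·0 + 24·0 + 6·0 + 5·0 + 12·-1 + 4·3 = 0

y = (A:8, B:6, C:24, D:6, E:5, F:12, G:4, H:0)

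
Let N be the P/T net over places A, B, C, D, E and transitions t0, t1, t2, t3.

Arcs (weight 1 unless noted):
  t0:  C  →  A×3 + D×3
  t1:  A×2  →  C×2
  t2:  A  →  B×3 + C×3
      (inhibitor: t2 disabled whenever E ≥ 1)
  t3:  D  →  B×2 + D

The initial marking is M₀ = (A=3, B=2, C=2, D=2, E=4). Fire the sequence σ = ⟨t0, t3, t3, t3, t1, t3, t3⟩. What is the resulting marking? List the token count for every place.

(A=4, B=12, C=3, D=5, E=4)

step 1: fire t0:  (A=3, B=2, C=2, D=2, E=4) → (A=6, B=2, C=1, D=5, E=4)
step 2: fire t3:  (A=6, B=2, C=1, D=5, E=4) → (A=6, B=4, C=1, D=5, E=4)
step 3: fire t3:  (A=6, B=4, C=1, D=5, E=4) → (A=6, B=6, C=1, D=5, E=4)
step 4: fire t3:  (A=6, B=6, C=1, D=5, E=4) → (A=6, B=8, C=1, D=5, E=4)
step 5: fire t1:  (A=6, B=8, C=1, D=5, E=4) → (A=4, B=8, C=3, D=5, E=4)
step 6: fire t3:  (A=4, B=8, C=3, D=5, E=4) → (A=4, B=10, C=3, D=5, E=4)
step 7: fire t3:  (A=4, B=10, C=3, D=5, E=4) → (A=4, B=12, C=3, D=5, E=4)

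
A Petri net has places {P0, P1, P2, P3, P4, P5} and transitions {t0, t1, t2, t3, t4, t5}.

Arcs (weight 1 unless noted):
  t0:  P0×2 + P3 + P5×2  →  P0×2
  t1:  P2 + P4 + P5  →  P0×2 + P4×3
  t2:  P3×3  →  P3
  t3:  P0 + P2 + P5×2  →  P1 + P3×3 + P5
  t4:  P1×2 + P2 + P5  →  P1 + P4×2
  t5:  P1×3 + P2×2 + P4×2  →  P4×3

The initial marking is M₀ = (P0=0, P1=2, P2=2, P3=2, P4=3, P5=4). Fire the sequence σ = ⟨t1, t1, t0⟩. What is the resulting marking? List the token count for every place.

step 1: fire t1:  (P0=0, P1=2, P2=2, P3=2, P4=3, P5=4) → (P0=2, P1=2, P2=1, P3=2, P4=5, P5=3)
step 2: fire t1:  (P0=2, P1=2, P2=1, P3=2, P4=5, P5=3) → (P0=4, P1=2, P2=0, P3=2, P4=7, P5=2)
step 3: fire t0:  (P0=4, P1=2, P2=0, P3=2, P4=7, P5=2) → (P0=4, P1=2, P2=0, P3=1, P4=7, P5=0)

(P0=4, P1=2, P2=0, P3=1, P4=7, P5=0)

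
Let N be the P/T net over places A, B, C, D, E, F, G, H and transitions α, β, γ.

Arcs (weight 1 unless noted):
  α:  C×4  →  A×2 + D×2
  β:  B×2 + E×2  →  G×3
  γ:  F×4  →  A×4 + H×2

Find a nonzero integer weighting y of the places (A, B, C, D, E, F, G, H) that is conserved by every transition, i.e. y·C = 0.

y = (A:0, B:0, C:1, D:2, E:0, F:0, G:0, H:0)

Incidence matrix C (rows=places, cols=transitions):
        α    β    γ
    A   2    0    4
    B   0   -2    0
    C  -4    0    0
    D   2    0    0
    E   0   -2    0
    F   0    0   -4
    G   0    3    0
    H   0    0    2

Candidate y = [0, 0, 1, 2, 0, 0, 0, 0]; check y·C column-wise:
  col α: 0·2 + 1·-4 + 2·2 = 0
  col β: 0·-2 + 1·0 + 2·0 + 0·-2 + 0·3 = 0
  col γ: 0·4 + 1·0 + 2·0 + 0·-4 + 0·2 = 0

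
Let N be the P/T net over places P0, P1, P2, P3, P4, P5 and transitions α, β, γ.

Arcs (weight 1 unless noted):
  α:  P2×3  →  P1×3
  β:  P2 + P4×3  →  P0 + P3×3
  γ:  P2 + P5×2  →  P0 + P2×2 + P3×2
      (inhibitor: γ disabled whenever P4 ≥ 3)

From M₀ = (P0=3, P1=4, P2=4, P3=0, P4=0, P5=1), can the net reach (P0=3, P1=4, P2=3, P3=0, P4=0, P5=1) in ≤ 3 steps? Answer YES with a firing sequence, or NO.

depth 0: 1 marking
depth 1: 2 markings reached so far
depth 2: 2 markings reached so far
(frontier empty at depth 2; search complete)
target is not among the 2 markings reachable within 3 steps

NO — not reachable within 3 firings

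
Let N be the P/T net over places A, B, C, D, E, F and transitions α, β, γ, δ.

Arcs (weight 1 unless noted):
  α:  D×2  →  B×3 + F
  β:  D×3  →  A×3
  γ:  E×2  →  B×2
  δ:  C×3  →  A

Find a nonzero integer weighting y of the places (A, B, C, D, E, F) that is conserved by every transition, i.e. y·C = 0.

y = (A:3, B:2, C:1, D:3, E:2, F:0)

Incidence matrix C (rows=places, cols=transitions):
        α    β    γ    δ
    A   0    3    0    1
    B   3    0    2    0
    C   0    0    0   -3
    D  -2   -3    0    0
    E   0    0   -2    0
    F   1    0    0    0

Candidate y = [3, 2, 1, 3, 2, 0]; check y·C column-wise:
  col α: 3·0 + 2·3 + 1·0 + 3·-2 + 2·0 + 0·1 = 0
  col β: 3·3 + 2·0 + 1·0 + 3·-3 + 2·0 = 0
  col γ: 3·0 + 2·2 + 1·0 + 3·0 + 2·-2 = 0
  col δ: 3·1 + 2·0 + 1·-3 + 3·0 + 2·0 = 0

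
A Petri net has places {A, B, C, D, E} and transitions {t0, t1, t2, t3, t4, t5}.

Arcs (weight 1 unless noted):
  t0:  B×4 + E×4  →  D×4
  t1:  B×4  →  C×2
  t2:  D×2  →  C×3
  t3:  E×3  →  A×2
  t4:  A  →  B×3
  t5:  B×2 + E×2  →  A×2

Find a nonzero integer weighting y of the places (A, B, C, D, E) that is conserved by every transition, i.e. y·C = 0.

y = (A:3, B:1, C:2, D:3, E:2)

Incidence matrix C (rows=places, cols=transitions):
       t0   t1   t2   t3   t4   t5
    A   0    0    0    2   -1    2
    B  -4   -4    0    0    3   -2
    C   0    2    3    0    0    0
    D   4    0   -2    0    0    0
    E  -4    0    0   -3    0   -2

Candidate y = [3, 1, 2, 3, 2]; check y·C column-wise:
  col t0: 3·0 + 1·-4 + 2·0 + 3·4 + 2·-4 = 0
  col t1: 3·0 + 1·-4 + 2·2 + 3·0 + 2·0 = 0
  col t2: 3·0 + 1·0 + 2·3 + 3·-2 + 2·0 = 0
  col t3: 3·2 + 1·0 + 2·0 + 3·0 + 2·-3 = 0
  col t4: 3·-1 + 1·3 + 2·0 + 3·0 + 2·0 = 0
  col t5: 3·2 + 1·-2 + 2·0 + 3·0 + 2·-2 = 0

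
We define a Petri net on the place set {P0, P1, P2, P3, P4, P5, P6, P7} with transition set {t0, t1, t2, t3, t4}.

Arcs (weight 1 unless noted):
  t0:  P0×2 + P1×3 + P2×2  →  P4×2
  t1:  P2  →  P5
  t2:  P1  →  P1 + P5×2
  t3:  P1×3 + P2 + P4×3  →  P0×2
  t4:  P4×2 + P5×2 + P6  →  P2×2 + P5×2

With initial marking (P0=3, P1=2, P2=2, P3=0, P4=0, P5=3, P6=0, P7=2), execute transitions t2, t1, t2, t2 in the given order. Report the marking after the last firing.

(P0=3, P1=2, P2=1, P3=0, P4=0, P5=10, P6=0, P7=2)

step 1: fire t2:  (P0=3, P1=2, P2=2, P3=0, P4=0, P5=3, P6=0, P7=2) → (P0=3, P1=2, P2=2, P3=0, P4=0, P5=5, P6=0, P7=2)
step 2: fire t1:  (P0=3, P1=2, P2=2, P3=0, P4=0, P5=5, P6=0, P7=2) → (P0=3, P1=2, P2=1, P3=0, P4=0, P5=6, P6=0, P7=2)
step 3: fire t2:  (P0=3, P1=2, P2=1, P3=0, P4=0, P5=6, P6=0, P7=2) → (P0=3, P1=2, P2=1, P3=0, P4=0, P5=8, P6=0, P7=2)
step 4: fire t2:  (P0=3, P1=2, P2=1, P3=0, P4=0, P5=8, P6=0, P7=2) → (P0=3, P1=2, P2=1, P3=0, P4=0, P5=10, P6=0, P7=2)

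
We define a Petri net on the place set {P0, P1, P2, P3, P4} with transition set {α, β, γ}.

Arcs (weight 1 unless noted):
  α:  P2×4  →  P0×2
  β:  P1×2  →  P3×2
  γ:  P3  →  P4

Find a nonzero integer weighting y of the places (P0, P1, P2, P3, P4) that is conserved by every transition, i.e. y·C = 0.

y = (P0:2, P1:0, P2:1, P3:0, P4:0)

Incidence matrix C (rows=places, cols=transitions):
        α    β    γ
   P0   2    0    0
   P1   0   -2    0
   P2  -4    0    0
   P3   0    2   -1
   P4   0    0    1

Candidate y = [2, 0, 1, 0, 0]; check y·C column-wise:
  col α: 2·2 + 1·-4 = 0
  col β: 2·0 + 0·-2 + 1·0 + 0·2 = 0
  col γ: 2·0 + 1·0 + 0·-1 + 0·1 = 0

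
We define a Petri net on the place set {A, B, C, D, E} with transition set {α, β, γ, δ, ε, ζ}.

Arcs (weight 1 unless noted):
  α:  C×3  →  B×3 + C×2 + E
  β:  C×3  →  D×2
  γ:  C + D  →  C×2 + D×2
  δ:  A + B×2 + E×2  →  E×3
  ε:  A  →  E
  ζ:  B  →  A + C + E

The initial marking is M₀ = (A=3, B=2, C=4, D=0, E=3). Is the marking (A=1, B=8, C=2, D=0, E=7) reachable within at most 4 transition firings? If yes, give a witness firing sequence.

step 1: fire α:  (A=3, B=2, C=4, D=0, E=3) → (A=3, B=5, C=3, D=0, E=4)
step 2: fire α:  (A=3, B=5, C=3, D=0, E=4) → (A=3, B=8, C=2, D=0, E=5)
step 3: fire ε:  (A=3, B=8, C=2, D=0, E=5) → (A=2, B=8, C=2, D=0, E=6)
step 4: fire ε:  (A=2, B=8, C=2, D=0, E=6) → (A=1, B=8, C=2, D=0, E=7)

YES — reachable via ⟨α, α, ε, ε⟩ (4 firings)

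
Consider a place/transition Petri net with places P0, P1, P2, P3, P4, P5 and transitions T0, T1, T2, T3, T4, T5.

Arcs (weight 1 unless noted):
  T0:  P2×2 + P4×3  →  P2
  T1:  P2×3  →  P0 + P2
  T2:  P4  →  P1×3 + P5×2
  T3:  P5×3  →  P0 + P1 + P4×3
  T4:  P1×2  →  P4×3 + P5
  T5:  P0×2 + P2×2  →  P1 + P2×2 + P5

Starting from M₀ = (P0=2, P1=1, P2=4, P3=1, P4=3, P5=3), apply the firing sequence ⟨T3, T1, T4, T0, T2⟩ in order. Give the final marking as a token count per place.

(P0=4, P1=3, P2=1, P3=1, P4=5, P5=3)

step 1: fire T3:  (P0=2, P1=1, P2=4, P3=1, P4=3, P5=3) → (P0=3, P1=2, P2=4, P3=1, P4=6, P5=0)
step 2: fire T1:  (P0=3, P1=2, P2=4, P3=1, P4=6, P5=0) → (P0=4, P1=2, P2=2, P3=1, P4=6, P5=0)
step 3: fire T4:  (P0=4, P1=2, P2=2, P3=1, P4=6, P5=0) → (P0=4, P1=0, P2=2, P3=1, P4=9, P5=1)
step 4: fire T0:  (P0=4, P1=0, P2=2, P3=1, P4=9, P5=1) → (P0=4, P1=0, P2=1, P3=1, P4=6, P5=1)
step 5: fire T2:  (P0=4, P1=0, P2=1, P3=1, P4=6, P5=1) → (P0=4, P1=3, P2=1, P3=1, P4=5, P5=3)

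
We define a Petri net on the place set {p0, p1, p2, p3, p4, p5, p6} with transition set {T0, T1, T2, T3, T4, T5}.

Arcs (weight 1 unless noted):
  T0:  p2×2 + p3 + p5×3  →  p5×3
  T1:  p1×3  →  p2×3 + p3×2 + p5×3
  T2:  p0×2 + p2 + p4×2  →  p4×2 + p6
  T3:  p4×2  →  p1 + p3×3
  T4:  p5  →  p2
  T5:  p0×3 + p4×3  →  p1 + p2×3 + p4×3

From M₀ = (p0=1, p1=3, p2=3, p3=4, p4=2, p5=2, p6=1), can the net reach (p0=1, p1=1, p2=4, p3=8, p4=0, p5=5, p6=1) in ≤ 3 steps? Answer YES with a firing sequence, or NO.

step 1: fire T1:  (p0=1, p1=3, p2=3, p3=4, p4=2, p5=2, p6=1) → (p0=1, p1=0, p2=6, p3=6, p4=2, p5=5, p6=1)
step 2: fire T0:  (p0=1, p1=0, p2=6, p3=6, p4=2, p5=5, p6=1) → (p0=1, p1=0, p2=4, p3=5, p4=2, p5=5, p6=1)
step 3: fire T3:  (p0=1, p1=0, p2=4, p3=5, p4=2, p5=5, p6=1) → (p0=1, p1=1, p2=4, p3=8, p4=0, p5=5, p6=1)

YES — reachable via ⟨T1, T0, T3⟩ (3 firings)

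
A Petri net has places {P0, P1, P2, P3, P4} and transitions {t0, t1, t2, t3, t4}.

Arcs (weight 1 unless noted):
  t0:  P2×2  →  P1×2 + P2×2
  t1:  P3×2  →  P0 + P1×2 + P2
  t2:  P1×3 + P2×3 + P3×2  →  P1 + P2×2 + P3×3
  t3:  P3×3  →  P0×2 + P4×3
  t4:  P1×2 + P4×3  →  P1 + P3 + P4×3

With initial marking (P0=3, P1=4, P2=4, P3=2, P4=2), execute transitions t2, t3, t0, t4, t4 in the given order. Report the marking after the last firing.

step 1: fire t2:  (P0=3, P1=4, P2=4, P3=2, P4=2) → (P0=3, P1=2, P2=3, P3=3, P4=2)
step 2: fire t3:  (P0=3, P1=2, P2=3, P3=3, P4=2) → (P0=5, P1=2, P2=3, P3=0, P4=5)
step 3: fire t0:  (P0=5, P1=2, P2=3, P3=0, P4=5) → (P0=5, P1=4, P2=3, P3=0, P4=5)
step 4: fire t4:  (P0=5, P1=4, P2=3, P3=0, P4=5) → (P0=5, P1=3, P2=3, P3=1, P4=5)
step 5: fire t4:  (P0=5, P1=3, P2=3, P3=1, P4=5) → (P0=5, P1=2, P2=3, P3=2, P4=5)

(P0=5, P1=2, P2=3, P3=2, P4=5)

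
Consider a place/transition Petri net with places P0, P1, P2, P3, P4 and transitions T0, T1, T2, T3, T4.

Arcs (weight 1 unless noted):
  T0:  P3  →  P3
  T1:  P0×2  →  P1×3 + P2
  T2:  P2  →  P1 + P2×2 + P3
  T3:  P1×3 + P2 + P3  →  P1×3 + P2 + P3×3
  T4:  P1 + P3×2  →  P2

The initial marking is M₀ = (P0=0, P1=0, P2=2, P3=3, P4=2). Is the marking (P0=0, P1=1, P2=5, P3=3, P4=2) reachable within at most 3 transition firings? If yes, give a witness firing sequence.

step 1: fire T2:  (P0=0, P1=0, P2=2, P3=3, P4=2) → (P0=0, P1=1, P2=3, P3=4, P4=2)
step 2: fire T2:  (P0=0, P1=1, P2=3, P3=4, P4=2) → (P0=0, P1=2, P2=4, P3=5, P4=2)
step 3: fire T4:  (P0=0, P1=2, P2=4, P3=5, P4=2) → (P0=0, P1=1, P2=5, P3=3, P4=2)

YES — reachable via ⟨T2, T2, T4⟩ (3 firings)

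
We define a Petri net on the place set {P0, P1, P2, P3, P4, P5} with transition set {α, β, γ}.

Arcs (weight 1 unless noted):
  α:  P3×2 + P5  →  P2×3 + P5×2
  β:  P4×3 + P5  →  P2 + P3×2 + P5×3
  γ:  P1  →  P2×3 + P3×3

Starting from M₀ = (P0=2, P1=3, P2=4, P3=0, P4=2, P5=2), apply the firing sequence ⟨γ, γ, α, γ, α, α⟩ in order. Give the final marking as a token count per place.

(P0=2, P1=0, P2=22, P3=3, P4=2, P5=5)

step 1: fire γ:  (P0=2, P1=3, P2=4, P3=0, P4=2, P5=2) → (P0=2, P1=2, P2=7, P3=3, P4=2, P5=2)
step 2: fire γ:  (P0=2, P1=2, P2=7, P3=3, P4=2, P5=2) → (P0=2, P1=1, P2=10, P3=6, P4=2, P5=2)
step 3: fire α:  (P0=2, P1=1, P2=10, P3=6, P4=2, P5=2) → (P0=2, P1=1, P2=13, P3=4, P4=2, P5=3)
step 4: fire γ:  (P0=2, P1=1, P2=13, P3=4, P4=2, P5=3) → (P0=2, P1=0, P2=16, P3=7, P4=2, P5=3)
step 5: fire α:  (P0=2, P1=0, P2=16, P3=7, P4=2, P5=3) → (P0=2, P1=0, P2=19, P3=5, P4=2, P5=4)
step 6: fire α:  (P0=2, P1=0, P2=19, P3=5, P4=2, P5=4) → (P0=2, P1=0, P2=22, P3=3, P4=2, P5=5)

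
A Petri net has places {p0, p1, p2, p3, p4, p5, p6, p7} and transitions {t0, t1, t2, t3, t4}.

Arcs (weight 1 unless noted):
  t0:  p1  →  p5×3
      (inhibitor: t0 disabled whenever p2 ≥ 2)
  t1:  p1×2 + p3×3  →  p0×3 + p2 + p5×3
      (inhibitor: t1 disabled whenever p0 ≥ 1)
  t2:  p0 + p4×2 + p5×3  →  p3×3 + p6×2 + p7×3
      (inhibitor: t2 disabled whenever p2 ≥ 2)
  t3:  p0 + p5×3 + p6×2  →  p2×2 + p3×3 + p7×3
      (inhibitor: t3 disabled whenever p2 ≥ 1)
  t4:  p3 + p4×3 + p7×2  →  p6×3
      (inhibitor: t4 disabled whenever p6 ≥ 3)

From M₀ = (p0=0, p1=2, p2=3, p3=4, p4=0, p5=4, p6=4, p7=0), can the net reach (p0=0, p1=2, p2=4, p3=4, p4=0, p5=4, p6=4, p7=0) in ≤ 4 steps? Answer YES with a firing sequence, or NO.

depth 0: 1 marking
depth 1: 2 markings reached so far
depth 2: 2 markings reached so far
(frontier empty at depth 2; search complete)
target is not among the 2 markings reachable within 4 steps

NO — not reachable within 4 firings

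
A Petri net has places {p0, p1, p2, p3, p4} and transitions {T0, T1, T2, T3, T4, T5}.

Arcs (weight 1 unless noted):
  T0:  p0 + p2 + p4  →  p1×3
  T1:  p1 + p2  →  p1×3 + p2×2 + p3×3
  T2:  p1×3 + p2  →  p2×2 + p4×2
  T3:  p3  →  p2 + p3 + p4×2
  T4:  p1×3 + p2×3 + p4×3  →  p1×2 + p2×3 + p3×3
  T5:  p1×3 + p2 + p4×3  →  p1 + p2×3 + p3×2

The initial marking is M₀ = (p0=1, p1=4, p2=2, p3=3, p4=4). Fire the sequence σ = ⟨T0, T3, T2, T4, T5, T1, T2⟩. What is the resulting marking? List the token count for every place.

(p0=0, p1=0, p2=7, p3=11, p4=3)

step 1: fire T0:  (p0=1, p1=4, p2=2, p3=3, p4=4) → (p0=0, p1=7, p2=1, p3=3, p4=3)
step 2: fire T3:  (p0=0, p1=7, p2=1, p3=3, p4=3) → (p0=0, p1=7, p2=2, p3=3, p4=5)
step 3: fire T2:  (p0=0, p1=7, p2=2, p3=3, p4=5) → (p0=0, p1=4, p2=3, p3=3, p4=7)
step 4: fire T4:  (p0=0, p1=4, p2=3, p3=3, p4=7) → (p0=0, p1=3, p2=3, p3=6, p4=4)
step 5: fire T5:  (p0=0, p1=3, p2=3, p3=6, p4=4) → (p0=0, p1=1, p2=5, p3=8, p4=1)
step 6: fire T1:  (p0=0, p1=1, p2=5, p3=8, p4=1) → (p0=0, p1=3, p2=6, p3=11, p4=1)
step 7: fire T2:  (p0=0, p1=3, p2=6, p3=11, p4=1) → (p0=0, p1=0, p2=7, p3=11, p4=3)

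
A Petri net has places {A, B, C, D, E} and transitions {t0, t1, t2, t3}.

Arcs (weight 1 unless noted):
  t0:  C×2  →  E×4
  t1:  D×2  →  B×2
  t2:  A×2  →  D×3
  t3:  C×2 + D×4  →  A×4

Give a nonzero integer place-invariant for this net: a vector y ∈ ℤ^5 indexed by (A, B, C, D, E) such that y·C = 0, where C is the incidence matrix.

y = (A:3, B:2, C:2, D:2, E:1)

Incidence matrix C (rows=places, cols=transitions):
       t0   t1   t2   t3
    A   0    0   -2    4
    B   0    2    0    0
    C  -2    0    0   -2
    D   0   -2    3   -4
    E   4    0    0    0

Candidate y = [3, 2, 2, 2, 1]; check y·C column-wise:
  col t0: 3·0 + 2·0 + 2·-2 + 2·0 + 1·4 = 0
  col t1: 3·0 + 2·2 + 2·0 + 2·-2 + 1·0 = 0
  col t2: 3·-2 + 2·0 + 2·0 + 2·3 + 1·0 = 0
  col t3: 3·4 + 2·0 + 2·-2 + 2·-4 + 1·0 = 0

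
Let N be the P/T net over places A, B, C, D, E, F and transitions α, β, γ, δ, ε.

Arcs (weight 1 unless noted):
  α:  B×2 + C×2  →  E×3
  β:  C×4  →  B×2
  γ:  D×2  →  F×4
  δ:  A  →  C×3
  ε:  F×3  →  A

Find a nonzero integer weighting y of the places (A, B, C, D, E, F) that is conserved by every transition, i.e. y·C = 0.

Incidence matrix C (rows=places, cols=transitions):
        α    β    γ    δ    ε
    A   0    0    0   -1    1
    B  -2    2    0    0    0
    C  -2   -4    0    3    0
    D   0    0   -2    0    0
    E   3    0    0    0    0
    F   0    0    4    0   -3

Candidate y = [3, 2, 1, 2, 2, 1]; check y·C column-wise:
  col α: 3·0 + 2·-2 + 1·-2 + 2·0 + 2·3 + 1·0 = 0
  col β: 3·0 + 2·2 + 1·-4 + 2·0 + 2·0 + 1·0 = 0
  col γ: 3·0 + 2·0 + 1·0 + 2·-2 + 2·0 + 1·4 = 0
  col δ: 3·-1 + 2·0 + 1·3 + 2·0 + 2·0 + 1·0 = 0
  col ε: 3·1 + 2·0 + 1·0 + 2·0 + 2·0 + 1·-3 = 0

y = (A:3, B:2, C:1, D:2, E:2, F:1)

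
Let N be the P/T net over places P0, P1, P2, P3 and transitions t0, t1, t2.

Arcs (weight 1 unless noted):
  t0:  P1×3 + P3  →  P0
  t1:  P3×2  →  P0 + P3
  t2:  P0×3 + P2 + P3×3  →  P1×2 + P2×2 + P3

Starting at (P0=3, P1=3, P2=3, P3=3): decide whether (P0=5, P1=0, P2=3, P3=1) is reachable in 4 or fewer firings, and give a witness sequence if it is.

step 1: fire t0:  (P0=3, P1=3, P2=3, P3=3) → (P0=4, P1=0, P2=3, P3=2)
step 2: fire t1:  (P0=4, P1=0, P2=3, P3=2) → (P0=5, P1=0, P2=3, P3=1)

YES — reachable via ⟨t0, t1⟩ (2 firings)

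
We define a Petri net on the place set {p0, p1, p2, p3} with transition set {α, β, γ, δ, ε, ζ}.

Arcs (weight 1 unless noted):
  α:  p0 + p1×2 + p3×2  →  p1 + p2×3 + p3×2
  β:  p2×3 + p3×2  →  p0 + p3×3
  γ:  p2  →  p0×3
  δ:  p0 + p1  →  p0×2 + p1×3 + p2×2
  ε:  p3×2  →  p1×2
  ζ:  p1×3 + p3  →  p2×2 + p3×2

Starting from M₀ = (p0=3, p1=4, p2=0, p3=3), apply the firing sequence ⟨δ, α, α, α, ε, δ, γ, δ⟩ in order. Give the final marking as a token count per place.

(p0=6, p1=9, p2=14, p3=1)

step 1: fire δ:  (p0=3, p1=4, p2=0, p3=3) → (p0=4, p1=6, p2=2, p3=3)
step 2: fire α:  (p0=4, p1=6, p2=2, p3=3) → (p0=3, p1=5, p2=5, p3=3)
step 3: fire α:  (p0=3, p1=5, p2=5, p3=3) → (p0=2, p1=4, p2=8, p3=3)
step 4: fire α:  (p0=2, p1=4, p2=8, p3=3) → (p0=1, p1=3, p2=11, p3=3)
step 5: fire ε:  (p0=1, p1=3, p2=11, p3=3) → (p0=1, p1=5, p2=11, p3=1)
step 6: fire δ:  (p0=1, p1=5, p2=11, p3=1) → (p0=2, p1=7, p2=13, p3=1)
step 7: fire γ:  (p0=2, p1=7, p2=13, p3=1) → (p0=5, p1=7, p2=12, p3=1)
step 8: fire δ:  (p0=5, p1=7, p2=12, p3=1) → (p0=6, p1=9, p2=14, p3=1)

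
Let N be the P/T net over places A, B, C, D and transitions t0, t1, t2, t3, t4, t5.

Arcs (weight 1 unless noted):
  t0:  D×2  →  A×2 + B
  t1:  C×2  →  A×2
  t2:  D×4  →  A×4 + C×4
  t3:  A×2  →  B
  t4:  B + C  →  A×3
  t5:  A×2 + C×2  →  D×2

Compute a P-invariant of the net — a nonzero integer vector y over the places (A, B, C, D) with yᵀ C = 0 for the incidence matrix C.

y = (A:1, B:2, C:1, D:2)

Incidence matrix C (rows=places, cols=transitions):
       t0   t1   t2   t3   t4   t5
    A   2    2    4   -2    3   -2
    B   1    0    0    1   -1    0
    C   0   -2    4    0   -1   -2
    D  -2    0   -4    0    0    2

Candidate y = [1, 2, 1, 2]; check y·C column-wise:
  col t0: 1·2 + 2·1 + 1·0 + 2·-2 = 0
  col t1: 1·2 + 2·0 + 1·-2 + 2·0 = 0
  col t2: 1·4 + 2·0 + 1·4 + 2·-4 = 0
  col t3: 1·-2 + 2·1 + 1·0 + 2·0 = 0
  col t4: 1·3 + 2·-1 + 1·-1 + 2·0 = 0
  col t5: 1·-2 + 2·0 + 1·-2 + 2·2 = 0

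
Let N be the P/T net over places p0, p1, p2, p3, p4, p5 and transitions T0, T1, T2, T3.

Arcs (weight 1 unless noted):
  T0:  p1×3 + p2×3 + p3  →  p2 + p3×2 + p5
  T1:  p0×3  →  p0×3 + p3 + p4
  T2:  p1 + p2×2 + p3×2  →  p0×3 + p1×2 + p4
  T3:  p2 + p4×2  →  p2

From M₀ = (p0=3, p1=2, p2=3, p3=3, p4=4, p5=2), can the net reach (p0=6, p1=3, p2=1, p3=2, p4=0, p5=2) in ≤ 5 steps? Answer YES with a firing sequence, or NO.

YES — reachable via ⟨T1, T2, T3, T3, T3⟩ (5 firings)

step 1: fire T1:  (p0=3, p1=2, p2=3, p3=3, p4=4, p5=2) → (p0=3, p1=2, p2=3, p3=4, p4=5, p5=2)
step 2: fire T2:  (p0=3, p1=2, p2=3, p3=4, p4=5, p5=2) → (p0=6, p1=3, p2=1, p3=2, p4=6, p5=2)
step 3: fire T3:  (p0=6, p1=3, p2=1, p3=2, p4=6, p5=2) → (p0=6, p1=3, p2=1, p3=2, p4=4, p5=2)
step 4: fire T3:  (p0=6, p1=3, p2=1, p3=2, p4=4, p5=2) → (p0=6, p1=3, p2=1, p3=2, p4=2, p5=2)
step 5: fire T3:  (p0=6, p1=3, p2=1, p3=2, p4=2, p5=2) → (p0=6, p1=3, p2=1, p3=2, p4=0, p5=2)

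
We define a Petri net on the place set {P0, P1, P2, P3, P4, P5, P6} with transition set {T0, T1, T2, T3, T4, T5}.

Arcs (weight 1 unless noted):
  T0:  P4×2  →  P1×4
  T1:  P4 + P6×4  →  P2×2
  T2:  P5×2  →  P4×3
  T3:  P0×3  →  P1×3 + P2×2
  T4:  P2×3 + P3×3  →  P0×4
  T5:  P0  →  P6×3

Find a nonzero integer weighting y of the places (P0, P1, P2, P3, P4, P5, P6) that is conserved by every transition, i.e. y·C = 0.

y = (P0:3, P1:1, P2:3, P3:1, P4:2, P5:3, P6:1)

Incidence matrix C (rows=places, cols=transitions):
       T0   T1   T2   T3   T4   T5
   P0   0    0    0   -3    4   -1
   P1   4    0    0    3    0    0
   P2   0    2    0    2   -3    0
   P3   0    0    0    0   -3    0
   P4  -2   -1    3    0    0    0
   P5   0    0   -2    0    0    0
   P6   0   -4    0    0    0    3

Candidate y = [3, 1, 3, 1, 2, 3, 1]; check y·C column-wise:
  col T0: 3·0 + 1·4 + 3·0 + 1·0 + 2·-2 + 3·0 + 1·0 = 0
  col T1: 3·0 + 1·0 + 3·2 + 1·0 + 2·-1 + 3·0 + 1·-4 = 0
  col T2: 3·0 + 1·0 + 3·0 + 1·0 + 2·3 + 3·-2 + 1·0 = 0
  col T3: 3·-3 + 1·3 + 3·2 + 1·0 + 2·0 + 3·0 + 1·0 = 0
  col T4: 3·4 + 1·0 + 3·-3 + 1·-3 + 2·0 + 3·0 + 1·0 = 0
  col T5: 3·-1 + 1·0 + 3·0 + 1·0 + 2·0 + 3·0 + 1·3 = 0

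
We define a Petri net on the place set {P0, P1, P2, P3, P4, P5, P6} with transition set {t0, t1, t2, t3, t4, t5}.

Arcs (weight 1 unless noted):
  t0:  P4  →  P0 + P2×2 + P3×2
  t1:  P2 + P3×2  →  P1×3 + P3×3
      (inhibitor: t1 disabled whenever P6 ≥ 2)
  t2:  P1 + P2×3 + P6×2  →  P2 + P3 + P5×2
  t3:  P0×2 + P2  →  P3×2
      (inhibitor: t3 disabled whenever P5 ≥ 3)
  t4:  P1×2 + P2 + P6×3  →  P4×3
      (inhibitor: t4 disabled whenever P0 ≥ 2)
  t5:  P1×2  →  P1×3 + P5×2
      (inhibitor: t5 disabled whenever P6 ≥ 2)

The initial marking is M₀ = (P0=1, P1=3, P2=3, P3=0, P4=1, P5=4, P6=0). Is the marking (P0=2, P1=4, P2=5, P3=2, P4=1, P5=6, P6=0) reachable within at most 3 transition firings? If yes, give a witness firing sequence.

depth 0: 1 marking
depth 1: 3 markings reached so far
depth 2: 6 markings reached so far
depth 3: 10 markings reached so far
target is not among the 10 markings reachable within 3 steps

NO — not reachable within 3 firings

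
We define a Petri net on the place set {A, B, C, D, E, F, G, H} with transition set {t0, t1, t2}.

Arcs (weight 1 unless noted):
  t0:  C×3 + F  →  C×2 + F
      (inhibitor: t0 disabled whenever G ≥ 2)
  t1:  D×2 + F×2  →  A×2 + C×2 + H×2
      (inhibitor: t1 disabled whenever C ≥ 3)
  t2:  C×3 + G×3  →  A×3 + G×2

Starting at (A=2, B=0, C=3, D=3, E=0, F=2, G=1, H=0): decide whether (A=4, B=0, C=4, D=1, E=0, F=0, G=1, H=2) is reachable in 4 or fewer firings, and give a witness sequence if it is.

YES — reachable via ⟨t0, t1⟩ (2 firings)

step 1: fire t0:  (A=2, B=0, C=3, D=3, E=0, F=2, G=1, H=0) → (A=2, B=0, C=2, D=3, E=0, F=2, G=1, H=0)
step 2: fire t1:  (A=2, B=0, C=2, D=3, E=0, F=2, G=1, H=0) → (A=4, B=0, C=4, D=1, E=0, F=0, G=1, H=2)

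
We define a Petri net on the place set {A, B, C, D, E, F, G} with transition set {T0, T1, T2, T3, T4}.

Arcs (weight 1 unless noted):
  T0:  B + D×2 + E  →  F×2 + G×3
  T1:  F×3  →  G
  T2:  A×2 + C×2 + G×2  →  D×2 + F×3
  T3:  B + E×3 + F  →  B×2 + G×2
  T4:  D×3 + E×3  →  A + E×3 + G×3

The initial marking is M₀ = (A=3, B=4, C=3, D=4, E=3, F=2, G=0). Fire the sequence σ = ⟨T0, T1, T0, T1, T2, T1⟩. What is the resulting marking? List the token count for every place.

(A=1, B=2, C=1, D=2, E=1, F=0, G=7)

step 1: fire T0:  (A=3, B=4, C=3, D=4, E=3, F=2, G=0) → (A=3, B=3, C=3, D=2, E=2, F=4, G=3)
step 2: fire T1:  (A=3, B=3, C=3, D=2, E=2, F=4, G=3) → (A=3, B=3, C=3, D=2, E=2, F=1, G=4)
step 3: fire T0:  (A=3, B=3, C=3, D=2, E=2, F=1, G=4) → (A=3, B=2, C=3, D=0, E=1, F=3, G=7)
step 4: fire T1:  (A=3, B=2, C=3, D=0, E=1, F=3, G=7) → (A=3, B=2, C=3, D=0, E=1, F=0, G=8)
step 5: fire T2:  (A=3, B=2, C=3, D=0, E=1, F=0, G=8) → (A=1, B=2, C=1, D=2, E=1, F=3, G=6)
step 6: fire T1:  (A=1, B=2, C=1, D=2, E=1, F=3, G=6) → (A=1, B=2, C=1, D=2, E=1, F=0, G=7)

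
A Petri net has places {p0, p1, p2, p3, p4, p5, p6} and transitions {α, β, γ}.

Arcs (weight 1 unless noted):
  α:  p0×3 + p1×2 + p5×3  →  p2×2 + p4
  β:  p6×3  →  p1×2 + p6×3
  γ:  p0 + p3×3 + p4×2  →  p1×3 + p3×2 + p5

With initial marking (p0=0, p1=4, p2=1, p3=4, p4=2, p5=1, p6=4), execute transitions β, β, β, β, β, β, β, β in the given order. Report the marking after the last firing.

(p0=0, p1=20, p2=1, p3=4, p4=2, p5=1, p6=4)

step 1: fire β:  (p0=0, p1=4, p2=1, p3=4, p4=2, p5=1, p6=4) → (p0=0, p1=6, p2=1, p3=4, p4=2, p5=1, p6=4)
step 2: fire β:  (p0=0, p1=6, p2=1, p3=4, p4=2, p5=1, p6=4) → (p0=0, p1=8, p2=1, p3=4, p4=2, p5=1, p6=4)
step 3: fire β:  (p0=0, p1=8, p2=1, p3=4, p4=2, p5=1, p6=4) → (p0=0, p1=10, p2=1, p3=4, p4=2, p5=1, p6=4)
step 4: fire β:  (p0=0, p1=10, p2=1, p3=4, p4=2, p5=1, p6=4) → (p0=0, p1=12, p2=1, p3=4, p4=2, p5=1, p6=4)
step 5: fire β:  (p0=0, p1=12, p2=1, p3=4, p4=2, p5=1, p6=4) → (p0=0, p1=14, p2=1, p3=4, p4=2, p5=1, p6=4)
step 6: fire β:  (p0=0, p1=14, p2=1, p3=4, p4=2, p5=1, p6=4) → (p0=0, p1=16, p2=1, p3=4, p4=2, p5=1, p6=4)
step 7: fire β:  (p0=0, p1=16, p2=1, p3=4, p4=2, p5=1, p6=4) → (p0=0, p1=18, p2=1, p3=4, p4=2, p5=1, p6=4)
step 8: fire β:  (p0=0, p1=18, p2=1, p3=4, p4=2, p5=1, p6=4) → (p0=0, p1=20, p2=1, p3=4, p4=2, p5=1, p6=4)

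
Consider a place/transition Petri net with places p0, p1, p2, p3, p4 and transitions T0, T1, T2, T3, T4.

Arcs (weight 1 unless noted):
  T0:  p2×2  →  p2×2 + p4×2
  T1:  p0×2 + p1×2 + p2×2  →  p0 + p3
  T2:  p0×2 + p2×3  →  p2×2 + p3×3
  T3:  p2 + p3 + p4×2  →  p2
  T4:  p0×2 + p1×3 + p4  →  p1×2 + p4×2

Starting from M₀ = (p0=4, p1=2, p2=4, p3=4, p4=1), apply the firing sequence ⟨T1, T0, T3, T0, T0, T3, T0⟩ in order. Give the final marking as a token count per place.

(p0=3, p1=0, p2=2, p3=3, p4=5)

step 1: fire T1:  (p0=4, p1=2, p2=4, p3=4, p4=1) → (p0=3, p1=0, p2=2, p3=5, p4=1)
step 2: fire T0:  (p0=3, p1=0, p2=2, p3=5, p4=1) → (p0=3, p1=0, p2=2, p3=5, p4=3)
step 3: fire T3:  (p0=3, p1=0, p2=2, p3=5, p4=3) → (p0=3, p1=0, p2=2, p3=4, p4=1)
step 4: fire T0:  (p0=3, p1=0, p2=2, p3=4, p4=1) → (p0=3, p1=0, p2=2, p3=4, p4=3)
step 5: fire T0:  (p0=3, p1=0, p2=2, p3=4, p4=3) → (p0=3, p1=0, p2=2, p3=4, p4=5)
step 6: fire T3:  (p0=3, p1=0, p2=2, p3=4, p4=5) → (p0=3, p1=0, p2=2, p3=3, p4=3)
step 7: fire T0:  (p0=3, p1=0, p2=2, p3=3, p4=3) → (p0=3, p1=0, p2=2, p3=3, p4=5)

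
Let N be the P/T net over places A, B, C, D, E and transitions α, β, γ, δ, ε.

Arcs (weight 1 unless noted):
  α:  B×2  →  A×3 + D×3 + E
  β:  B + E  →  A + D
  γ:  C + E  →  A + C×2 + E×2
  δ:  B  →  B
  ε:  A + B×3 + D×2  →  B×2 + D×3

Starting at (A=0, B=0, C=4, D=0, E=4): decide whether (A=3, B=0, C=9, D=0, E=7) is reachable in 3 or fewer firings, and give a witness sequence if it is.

depth 0: 1 marking
depth 1: 2 markings reached so far
depth 2: 3 markings reached so far
depth 3: 4 markings reached so far
target is not among the 4 markings reachable within 3 steps

NO — not reachable within 3 firings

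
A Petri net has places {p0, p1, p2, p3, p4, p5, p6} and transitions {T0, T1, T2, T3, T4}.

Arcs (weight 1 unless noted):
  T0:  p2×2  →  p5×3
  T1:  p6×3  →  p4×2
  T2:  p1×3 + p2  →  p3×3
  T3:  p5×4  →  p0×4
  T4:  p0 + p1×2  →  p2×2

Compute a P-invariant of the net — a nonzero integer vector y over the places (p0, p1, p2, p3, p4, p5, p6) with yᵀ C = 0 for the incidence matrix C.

y = (p0:2, p1:2, p2:3, p3:3, p4:0, p5:2, p6:0)

Incidence matrix C (rows=places, cols=transitions):
       T0   T1   T2   T3   T4
   p0   0    0    0    4   -1
   p1   0    0   -3    0   -2
   p2  -2    0   -1    0    2
   p3   0    0    3    0    0
   p4   0    2    0    0    0
   p5   3    0    0   -4    0
   p6   0   -3    0    0    0

Candidate y = [2, 2, 3, 3, 0, 2, 0]; check y·C column-wise:
  col T0: 2·0 + 2·0 + 3·-2 + 3·0 + 2·3 = 0
  col T1: 2·0 + 2·0 + 3·0 + 3·0 + 0·2 + 2·0 + 0·-3 = 0
  col T2: 2·0 + 2·-3 + 3·-1 + 3·3 + 2·0 = 0
  col T3: 2·4 + 2·0 + 3·0 + 3·0 + 2·-4 = 0
  col T4: 2·-1 + 2·-2 + 3·2 + 3·0 + 2·0 = 0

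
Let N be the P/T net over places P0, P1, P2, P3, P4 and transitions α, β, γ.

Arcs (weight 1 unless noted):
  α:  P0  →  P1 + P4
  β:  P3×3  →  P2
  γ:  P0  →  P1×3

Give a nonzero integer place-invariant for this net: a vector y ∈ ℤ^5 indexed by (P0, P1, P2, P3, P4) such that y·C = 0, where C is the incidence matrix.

Incidence matrix C (rows=places, cols=transitions):
        α    β    γ
   P0  -1    0   -1
   P1   1    0    3
   P2   0    1    0
   P3   0   -3    0
   P4   1    0    0

Candidate y = [0, 0, 3, 1, 0]; check y·C column-wise:
  col α: 0·-1 + 0·1 + 3·0 + 1·0 + 0·1 = 0
  col β: 3·1 + 1·-3 = 0
  col γ: 0·-1 + 0·3 + 3·0 + 1·0 = 0

y = (P0:0, P1:0, P2:3, P3:1, P4:0)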